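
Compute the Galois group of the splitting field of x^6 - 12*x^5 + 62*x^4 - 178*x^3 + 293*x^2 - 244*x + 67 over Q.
The polynomial f is an irreducible sextic over Q, so G = Gal(f/Q) is one of the 16 transitive subgroups 6T1, ..., 6T16 of S_6. The discriminant of f is 276091456 = 16616^2, a perfect square, so G is contained in A_6. The transitive groups of degree 6 contained in A_6 are: A_4 (6T4, order 12), S_4 (6T7, order 24), (C_3 x C_3) : C_4 (6T10, order 36), PSL(2,5) (6T12, order 60), A_6 (6T15, order 360). By Dedekind's theorem, for a prime p not dividing disc(f) the degrees of the irreducible factors of f mod p form the cycle type of an element of G. Factoring f modulo the 79 such primes p <= 421 (skipping 2, 31, 67, which divide the discriminant), each new pattern first appears at: mod 3: f = (x^2 + 1)(x^4 + x^2 + 2x + 1), pattern 4+2; mod 5: f = (x^3 + 3x + 2)(x^3 + 3x^2 + 4x + 1), pattern 3+3; mod 11: f = (x + 4)(x + 10)(x^2 + 2x + 10)(x^2 + 5x + 3), pattern 2+2+1+1. No other pattern occurs in this range, so the set of observed cycle types is {4+2, 3+3, 2+2+1+1}. The candidates containing elements of all these cycle types are S_4 (6T7) of order 24, (C_3 x C_3) : C_4 (6T10) of order 36, A_6 (6T15) of order 360; the others are excluded. The observed types are precisely the cycle types that occur in S_4 (6T7) (apart from the identity). Each of the other remaining candidates has further cycle types, and by the Chebotarev density theorem the matching factorization patterns would occur for a proportion of primes equal to their share of the group: (C_3 x C_3) : C_4 (6T10) additionally contains elements of type 3+1+1+1 (4 of its 36 elements, about 11% of primes); A_6 (6T15) additionally contains elements of type 5+1, 3+1+1+1 (184 of its 360 elements, about 51% of primes). None of the 79 primes tested shows any such pattern (for each of these groups the chance of that is below 10^-4), which rules them out. Hence G = S_4 (6T7), of order 24.

S_4 (order 24)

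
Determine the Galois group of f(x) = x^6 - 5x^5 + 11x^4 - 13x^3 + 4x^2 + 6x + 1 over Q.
The polynomial f is an irreducible sextic over Q, so G = Gal(f/Q) is one of the 16 transitive subgroups 6T1, ..., 6T16 of S_6. The discriminant of f is 525625 = 725^2, a perfect square, so G is contained in A_6. The transitive groups of degree 6 contained in A_6 are: A_4 (6T4, order 12), S_4 (6T7, order 24), (C_3 x C_3) : C_4 (6T10, order 36), PSL(2,5) (6T12, order 60), A_6 (6T15, order 360). By Dedekind's theorem, for a prime p not dividing disc(f) the degrees of the irreducible factors of f mod p form the cycle type of an element of G. Factoring f modulo the 19 such primes p <= 73 (skipping 5, 29, which divide the discriminant), each new pattern first appears at: mod 2: f = (x^2 + x + 1)(x^4 + x + 1), pattern 4+2; mod 11: f = (x^3 + x^2 + 3x + 1)(x^3 + 5x^2 + 3x + 1), pattern 3+3; mod 19: f = (x + 10)(x + 11)(x^2 + 2x + 2)(x^2 + 10x + 7), pattern 2+2+1+1; mod 61: f = (x + 27)(x + 34)(x + 41)(x^3 + 15x^2 + 3x + 1), pattern 3+1+1+1. No other pattern occurs in this range, so the set of observed cycle types is {4+2, 3+3, 2+2+1+1, 3+1+1+1}. The candidates containing elements of all these cycle types are (C_3 x C_3) : C_4 (6T10) of order 36, A_6 (6T15) of order 360; the others are excluded. The observed types are precisely the cycle types that occur in (C_3 x C_3) : C_4 (6T10) (apart from the identity). Each of the other remaining candidates has further cycle types, and by the Chebotarev density theorem the matching factorization patterns would occur for a proportion of primes equal to their share of the group: A_6 (6T15) additionally contains elements of type 5+1 (144 of its 360 elements, about 40% of primes). None of the 19 primes tested shows any such pattern (for each of these groups the chance of that is below 10^-4), which rules them out. Hence G = (C_3 x C_3) : C_4 (6T10), of order 36.

(C_3 x C_3) : C_4 (order 36)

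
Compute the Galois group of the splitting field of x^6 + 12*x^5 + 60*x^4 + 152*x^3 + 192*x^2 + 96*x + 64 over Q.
The polynomial f is an irreducible sextic over Q, so G = Gal(f/Q) is one of the 16 transitive subgroups 6T1, ..., 6T16 of S_6. The discriminant of f is -21134460321792, which is not a perfect square, so G is not contained in A_6. The transitive groups of degree 6 not contained in A_6 are: C_6 (6T1, order 6), S_3 (6T2, order 6), D_6 (6T3, order 12), C_3 x S_3 (6T5, order 18), A_4 x C_2 (6T6, order 24), S_4 (6T8, order 24), S_3 x S_3 (6T9, order 36), S_4 x C_2 (6T11, order 48), (S_3 x S_3) : C_2 (6T13, order 72), PGL(2,5) (6T14, order 120), S_6 (6T16, order 720). By Dedekind's theorem, for a prime p not dividing disc(f) the degrees of the irreducible factors of f mod p form the cycle type of an element of G. Factoring f modulo the 37 such primes p <= 167 (skipping 2, 3, which divide the discriminant), each new pattern first appears at: mod 5: f = (x^6 + 2x^5 + 2x^3 + 2x^2 + x + 4), pattern 6; mod 7: f = (x^3 + 6x^2 + 5x + 3)(x^3 + 6x^2 + 5x + 5), pattern 3+3; mod 17: f = (x^2 + x + 2)(x^2 + 13x + 9)(x^2 + 15x + 13), pattern 2+2+2; mod 19: f = (x + 1)(x + 10)(x + 12)(x + 14)(x + 15)(x + 17), pattern 1+1+1+1+1+1. No other pattern occurs in this range, so the set of observed cycle types is {6, 3+3, 2+2+2, 1+1+1+1+1+1}. The candidates containing elements of all these cycle types are C_6 (6T1) of order 6, D_6 (6T3) of order 12, C_3 x S_3 (6T5) of order 18, A_4 x C_2 (6T6) of order 24, S_3 x S_3 (6T9) of order 36, S_4 x C_2 (6T11) of order 48, (S_3 x S_3) : C_2 (6T13) of order 72, PGL(2,5) (6T14) of order 120, S_6 (6T16) of order 720; the others are excluded. The observed types are precisely the cycle types that occur in C_6 (6T1). Each of the other remaining candidates has further cycle types, and by the Chebotarev density theorem the matching factorization patterns would occur for a proportion of primes equal to their share of the group: D_6 (6T3) additionally contains elements of type 2+2+1+1 (3 of its 12 elements, about 25% of primes); C_3 x S_3 (6T5) additionally contains elements of type 3+1+1+1 (4 of its 18 elements, about 22% of primes); A_4 x C_2 (6T6) additionally contains elements of type 2+2+1+1, 2+1+1+1+1 (6 of its 24 elements, about 25% of primes); S_3 x S_3 (6T9) additionally contains elements of type 3+1+1+1, 2+2+1+1 (13 of its 36 elements, about 36% of primes); S_4 x C_2 (6T11) additionally contains elements of type 4+2, 4+1+1, 2+2+1+1, 2+1+1+1+1 (24 of its 48 elements, about 50% of primes); (S_3 x S_3) : C_2 (6T13) additionally contains elements of type 4+2, 3+2+1, 3+1+1+1, 2+2+1+1, 2+1+1+1+1 (49 of its 72 elements, about 68% of primes); PGL(2,5) (6T14) additionally contains elements of type 5+1, 4+1+1, 2+2+1+1 (69 of its 120 elements, about 58% of primes); S_6 (6T16) additionally contains elements of type 5+1, 4+2, 4+1+1, 3+2+1, 3+1+1+1, 2+2+1+1, 2+1+1+1+1 (544 of its 720 elements, about 76% of primes). None of the 37 primes tested shows any such pattern (for each of these groups the chance of that is below 10^-4), which rules them out. Hence G = C_6 (6T1), of order 6.

C_6 (order 6)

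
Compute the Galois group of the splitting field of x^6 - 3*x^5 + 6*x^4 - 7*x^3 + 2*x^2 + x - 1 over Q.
The polynomial f is an irreducible sextic over Q, so G = Gal(f/Q) is one of the 16 transitive subgroups 6T1, ..., 6T16 of S_6. The discriminant of f is 810448, which is not a perfect square, so G is not contained in A_6. The transitive groups of degree 6 not contained in A_6 are: C_6 (6T1, order 6), S_3 (6T2, order 6), D_6 (6T3, order 12), C_3 x S_3 (6T5, order 18), A_4 x C_2 (6T6, order 24), S_4 (6T8, order 24), S_3 x S_3 (6T9, order 36), S_4 x C_2 (6T11, order 48), (S_3 x S_3) : C_2 (6T13, order 72), PGL(2,5) (6T14, order 120), S_6 (6T16, order 720). By Dedekind's theorem, for a prime p not dividing disc(f) the degrees of the irreducible factors of f mod p form the cycle type of an element of G. Factoring f modulo the 22 such primes p <= 89 (skipping 2, 37, which divide the discriminant), each new pattern first appears at: mod 3: f = (x^3 + x^2 + x + 2)(x^3 + 2x^2 + 1), pattern 3+3; mod 5: f = (x^2 + 3)(x^2 + 3x + 4)(x^2 + 4x + 2), pattern 2+2+2; mod 17: f = (x + 1)(x + 15)(x^4 + 15x^3 + 6x^2 + 12x + 9), pattern 4+1+1; mod 67: f = (x + 4)(x + 62)(x^2 + 66x + 40)(x^2 + 66x + 50), pattern 2+2+1+1. No other pattern occurs in this range, so the set of observed cycle types is {3+3, 2+2+2, 4+1+1, 2+2+1+1}. The candidates containing elements of all these cycle types are S_4 (6T8) of order 24, S_4 x C_2 (6T11) of order 48, PGL(2,5) (6T14) of order 120, S_6 (6T16) of order 720; the others are excluded. The observed types are precisely the cycle types that occur in S_4 (6T8) (apart from the identity). Each of the other remaining candidates has further cycle types, and by the Chebotarev density theorem the matching factorization patterns would occur for a proportion of primes equal to their share of the group: S_4 x C_2 (6T11) additionally contains elements of type 6, 4+2, 2+1+1+1+1 (17 of its 48 elements, about 35% of primes); PGL(2,5) (6T14) additionally contains elements of type 6, 5+1 (44 of its 120 elements, about 37% of primes); S_6 (6T16) additionally contains elements of type 6, 5+1, 4+2, 3+2+1, 3+1+1+1, 2+1+1+1+1 (529 of its 720 elements, about 73% of primes). None of the 22 primes tested shows any such pattern (for each of these groups the chance of that is below 10^-4), which rules them out. Hence G = S_4 (6T8), of order 24.

S_4 (also written S4-)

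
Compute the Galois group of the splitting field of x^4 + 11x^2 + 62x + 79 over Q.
4T5: S_4

The polynomial is an irreducible quartic over Q and its discriminant is 109659856, which is not a perfect square, so the Galois group is not contained in A_4. The resolvent cubic y^3 - 11*y^2 - 316*y - 368 is irreducible over Q. An irreducible resolvent with non-square discriminant gives S_4.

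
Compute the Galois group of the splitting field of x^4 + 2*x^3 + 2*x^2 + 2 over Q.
The polynomial is an irreducible quartic over Q and its discriminant is 3136 = 56^2, a perfect square, so the Galois group is contained in A_4. The resolvent cubic y^3 - 2*y^2 - 8*y + 8 is irreducible over Q. An irreducible resolvent with square discriminant gives A_4.

A_4, the alternating group on 4 letters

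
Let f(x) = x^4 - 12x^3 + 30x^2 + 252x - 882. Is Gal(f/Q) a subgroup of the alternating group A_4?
No

The polynomial is irreducible of degree 4 over Q. Its discriminant is -41726700288, which is not a perfect square. A Galois group lies in the alternating group exactly when the discriminant is a square in Q, so the Galois group (D_4) is not contained in A_4.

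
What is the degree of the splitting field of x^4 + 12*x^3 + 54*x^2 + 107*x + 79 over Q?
24

The degree of the splitting field over Q equals the order of the Galois group, so first determine the group. The polynomial is an irreducible quartic over Q and its discriminant is 229, which is not a perfect square, so the Galois group is not contained in A_4. The resolvent cubic y^3 - 54*y^2 + 968*y - 5761 is irreducible over Q. An irreducible resolvent with non-square discriminant gives S_4. The Galois group S_4 (4T5) has order 24, so the splitting field has degree 24 over Q.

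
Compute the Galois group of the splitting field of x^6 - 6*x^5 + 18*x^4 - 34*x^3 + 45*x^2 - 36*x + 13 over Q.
PGL(2,5), S_5 acting on 6 points

The polynomial f is an irreducible sextic over Q, so G = Gal(f/Q) is one of the 16 transitive subgroups 6T1, ..., 6T16 of S_6. The discriminant of f is -16003008, which is not a perfect square, so G is not contained in A_6. The transitive groups of degree 6 not contained in A_6 are: C_6 (6T1, order 6), S_3 (6T2, order 6), D_6 (6T3, order 12), C_3 x S_3 (6T5, order 18), A_4 x C_2 (6T6, order 24), S_4 (6T8, order 24), S_3 x S_3 (6T9, order 36), S_4 x C_2 (6T11, order 48), (S_3 x S_3) : C_2 (6T13, order 72), PGL(2,5) (6T14, order 120), S_6 (6T16, order 720). By Dedekind's theorem, for a prime p not dividing disc(f) the degrees of the irreducible factors of f mod p form the cycle type of an element of G. Factoring f modulo the 21 such primes p <= 89 (skipping 2, 3, 7, which divide the discriminant), each new pattern first appears at: mod 5: f = (x^6 + 4x^5 + 3x^4 + x^3 + 4x + 3), pattern 6; mod 11: f = (x + 8)(x^5 + 8x^4 + 9x^3 + 4x^2 + 2x + 3), pattern 5+1; mod 13: f = (x)(x + 4)(x^4 + 3x^3 + 6x^2 + 7x + 4), pattern 4+1+1; mod 23: f = (x + 2)(x + 6)(x^2 + 3x + 21)(x^2 + 6x + 10), pattern 2+2+1+1; mod 43: f = (x^3 + 16x^2 + 30x + 18)(x^3 + 21x^2 + 39x + 27), pattern 3+3; mod 61: f = (x^2 + 30x + 2)(x^2 + 41x + 31)(x^2 + 45x + 13), pattern 2+2+2. No other pattern occurs in this range, so the set of observed cycle types is {6, 5+1, 4+1+1, 2+2+1+1, 3+3, 2+2+2}. The candidates containing elements of all these cycle types are PGL(2,5) (6T14) of order 120, S_6 (6T16) of order 720; the others are excluded. The observed types are precisely the cycle types that occur in PGL(2,5) (6T14) (apart from the identity). Each of the other remaining candidates has further cycle types, and by the Chebotarev density theorem the matching factorization patterns would occur for a proportion of primes equal to their share of the group: S_6 (6T16) additionally contains elements of type 4+2, 3+2+1, 3+1+1+1, 2+1+1+1+1 (265 of its 720 elements, about 37% of primes). None of the 21 primes tested shows any such pattern (for each of these groups the chance of that is below 10^-4), which rules them out. Hence G = PGL(2,5) (6T14), of order 120.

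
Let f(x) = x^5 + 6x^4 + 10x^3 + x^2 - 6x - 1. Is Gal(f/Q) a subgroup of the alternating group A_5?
The polynomial is irreducible of degree 5 over Q. Its discriminant is 14641 = 121^2, a perfect square. A Galois group lies in the alternating group exactly when the discriminant is a square in Q, so the Galois group (C_5) is contained in A_5.

Yes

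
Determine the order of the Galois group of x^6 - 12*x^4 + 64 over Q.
The degree of the splitting field over Q equals the order of the Galois group, so first determine the group. The polynomial f is an irreducible sextic over Q, so G = Gal(f/Q) is one of the 16 transitive subgroups 6T1, ..., 6T16 of S_6. The discriminant of f is -450868486864896, which is not a perfect square, so G is not contained in A_6. The transitive groups of degree 6 not contained in A_6 are: C_6 (6T1, order 6), S_3 (6T2, order 6), D_6 (6T3, order 12), C_3 x S_3 (6T5, order 18), A_4 x C_2 (6T6, order 24), S_4 (6T8, order 24), S_3 x S_3 (6T9, order 36), S_4 x C_2 (6T11, order 48), (S_3 x S_3) : C_2 (6T13, order 72), PGL(2,5) (6T14, order 120), S_6 (6T16, order 720). By Dedekind's theorem, for a prime p not dividing disc(f) the degrees of the irreducible factors of f mod p form the cycle type of an element of G. Factoring f modulo the 33 such primes p <= 149 (skipping 2, 3, which divide the discriminant), each new pattern first appears at: mod 5: f = (x^3 + 2x^2 + x + 4)(x^3 + 3x^2 + x + 1), pattern 3+3; mod 7: f = (x^6 + 2x^4 + 1), pattern 6; mod 17: f = (x + 4)(x + 13)(x^2 + 7)(x^2 + 14), pattern 2+2+1+1; mod 19: f = (x + 5)(x + 7)(x + 12)(x + 14)(x^2 + 5), pattern 2+1+1+1+1; mod 71: f = (x^2 + 3)(x^2 + 18)(x^2 + 38), pattern 2+2+2. No other pattern occurs in this range, so the set of observed cycle types is {3+3, 6, 2+2+1+1, 2+1+1+1+1, 2+2+2}. The candidates containing elements of all these cycle types are A_4 x C_2 (6T6) of order 24, S_4 x C_2 (6T11) of order 48, (S_3 x S_3) : C_2 (6T13) of order 72, S_6 (6T16) of order 720; the others are excluded. The observed types are precisely the cycle types that occur in A_4 x C_2 (6T6) (apart from the identity). Each of the other remaining candidates has further cycle types, and by the Chebotarev density theorem the matching factorization patterns would occur for a proportion of primes equal to their share of the group: S_4 x C_2 (6T11) additionally contains elements of type 4+2, 4+1+1 (12 of its 48 elements, about 25% of primes); (S_3 x S_3) : C_2 (6T13) additionally contains elements of type 4+2, 3+2+1, 3+1+1+1 (34 of its 72 elements, about 47% of primes); S_6 (6T16) additionally contains elements of type 5+1, 4+2, 4+1+1, 3+2+1, 3+1+1+1 (484 of its 720 elements, about 67% of primes). None of the 33 primes tested shows any such pattern (for each of these groups the chance of that is below 10^-4), which rules them out. Hence G = A_4 x C_2 (6T6), of order 24. The Galois group A_4 x C_2 (6T6) has order 24, so the splitting field has degree 24 over Q.

24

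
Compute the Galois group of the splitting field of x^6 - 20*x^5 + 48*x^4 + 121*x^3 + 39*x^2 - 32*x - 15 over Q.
PSL(2,5), A_5 acting on 6 points

The polynomial f is an irreducible sextic over Q, so G = Gal(f/Q) is one of the 16 transitive subgroups 6T1, ..., 6T16 of S_6. The discriminant of f is 30991489 = 5567^2, a perfect square, so G is contained in A_6. The transitive groups of degree 6 contained in A_6 are: A_4 (6T4, order 12), S_4 (6T7, order 24), (C_3 x C_3) : C_4 (6T10, order 36), PSL(2,5) (6T12, order 60), A_6 (6T15, order 360). By Dedekind's theorem, for a prime p not dividing disc(f) the degrees of the irreducible factors of f mod p form the cycle type of an element of G. Factoring f modulo the 21 such primes p <= 79 (skipping 19, which divides the discriminant), each new pattern first appears at: mod 2: f = (x + 1)(x^5 + x^4 + x^3 + x + 1), pattern 5+1; mod 7: f = (x^3 + 4)(x^3 + x^2 + 6x + 5), pattern 3+3; mod 61: f = (x + 47)(x + 53)(x^2 + 5x + 19)(x^2 + 58x + 37), pattern 2+2+1+1. No other pattern occurs in this range, so the set of observed cycle types is {5+1, 3+3, 2+2+1+1}. The candidates containing elements of all these cycle types are PSL(2,5) (6T12) of order 60, A_6 (6T15) of order 360; the others are excluded. The observed types are precisely the cycle types that occur in PSL(2,5) (6T12) (apart from the identity). Each of the other remaining candidates has further cycle types, and by the Chebotarev density theorem the matching factorization patterns would occur for a proportion of primes equal to their share of the group: A_6 (6T15) additionally contains elements of type 4+2, 3+1+1+1 (130 of its 360 elements, about 36% of primes). None of the 21 primes tested shows any such pattern (for each of these groups the chance of that is below 10^-4), which rules them out. Hence G = PSL(2,5) (6T12), of order 60.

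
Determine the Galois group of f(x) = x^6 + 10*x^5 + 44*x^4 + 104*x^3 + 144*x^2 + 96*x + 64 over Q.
The polynomial f is an irreducible sextic over Q, so G = Gal(f/Q) is one of the 16 transitive subgroups 6T1, ..., 6T16 of S_6. The discriminant of f is -18046378835968, which is not a perfect square, so G is not contained in A_6. The transitive groups of degree 6 not contained in A_6 are: C_6 (6T1, order 6), S_3 (6T2, order 6), D_6 (6T3, order 12), C_3 x S_3 (6T5, order 18), A_4 x C_2 (6T6, order 24), S_4 (6T8, order 24), S_3 x S_3 (6T9, order 36), S_4 x C_2 (6T11, order 48), (S_3 x S_3) : C_2 (6T13, order 72), PGL(2,5) (6T14, order 120), S_6 (6T16, order 720). By Dedekind's theorem, for a prime p not dividing disc(f) the degrees of the irreducible factors of f mod p form the cycle type of an element of G. Factoring f modulo the 37 such primes p <= 167 (skipping 2, 7, which divide the discriminant), each new pattern first appears at: mod 3: f = (x^6 + x^5 + 2x^4 + 2x^3 + 1), pattern 6; mod 11: f = (x^3 + 3x^2 + 2x + 8)(x^3 + 7x^2 + 10x + 8), pattern 3+3; mod 13: f = (x^2 + 5x + 10)(x^2 + 7x + 1)(x^2 + 11x + 9), pattern 2+2+2; mod 29: f = (x + 5)(x + 13)(x + 16)(x + 19)(x + 21)(x + 23), pattern 1+1+1+1+1+1. No other pattern occurs in this range, so the set of observed cycle types is {6, 3+3, 2+2+2, 1+1+1+1+1+1}. The candidates containing elements of all these cycle types are C_6 (6T1) of order 6, D_6 (6T3) of order 12, C_3 x S_3 (6T5) of order 18, A_4 x C_2 (6T6) of order 24, S_3 x S_3 (6T9) of order 36, S_4 x C_2 (6T11) of order 48, (S_3 x S_3) : C_2 (6T13) of order 72, PGL(2,5) (6T14) of order 120, S_6 (6T16) of order 720; the others are excluded. The observed types are precisely the cycle types that occur in C_6 (6T1). Each of the other remaining candidates has further cycle types, and by the Chebotarev density theorem the matching factorization patterns would occur for a proportion of primes equal to their share of the group: D_6 (6T3) additionally contains elements of type 2+2+1+1 (3 of its 12 elements, about 25% of primes); C_3 x S_3 (6T5) additionally contains elements of type 3+1+1+1 (4 of its 18 elements, about 22% of primes); A_4 x C_2 (6T6) additionally contains elements of type 2+2+1+1, 2+1+1+1+1 (6 of its 24 elements, about 25% of primes); S_3 x S_3 (6T9) additionally contains elements of type 3+1+1+1, 2+2+1+1 (13 of its 36 elements, about 36% of primes); S_4 x C_2 (6T11) additionally contains elements of type 4+2, 4+1+1, 2+2+1+1, 2+1+1+1+1 (24 of its 48 elements, about 50% of primes); (S_3 x S_3) : C_2 (6T13) additionally contains elements of type 4+2, 3+2+1, 3+1+1+1, 2+2+1+1, 2+1+1+1+1 (49 of its 72 elements, about 68% of primes); PGL(2,5) (6T14) additionally contains elements of type 5+1, 4+1+1, 2+2+1+1 (69 of its 120 elements, about 58% of primes); S_6 (6T16) additionally contains elements of type 5+1, 4+2, 4+1+1, 3+2+1, 3+1+1+1, 2+2+1+1, 2+1+1+1+1 (544 of its 720 elements, about 76% of primes). None of the 37 primes tested shows any such pattern (for each of these groups the chance of that is below 10^-4), which rules them out. Hence G = C_6 (6T1), of order 6.

C_6 (also written C6)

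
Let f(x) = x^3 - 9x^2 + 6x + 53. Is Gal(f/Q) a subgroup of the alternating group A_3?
The polynomial is irreducible of degree 3 over Q. Its discriminant is 29241 = 171^2, a perfect square. A Galois group lies in the alternating group exactly when the discriminant is a square in Q, so the Galois group (C_3) is contained in A_3.

Yes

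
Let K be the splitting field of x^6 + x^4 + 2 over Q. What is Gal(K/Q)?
S_4 x C_2 (also written S4xC2)

The polynomial f is an irreducible sextic over Q, so G = Gal(f/Q) is one of the 16 transitive subgroups 6T1, ..., 6T16 of S_6. The discriminant of f is -1722368, which is not a perfect square, so G is not contained in A_6. The transitive groups of degree 6 not contained in A_6 are: C_6 (6T1, order 6), S_3 (6T2, order 6), D_6 (6T3, order 12), C_3 x S_3 (6T5, order 18), A_4 x C_2 (6T6, order 24), S_4 (6T8, order 24), S_3 x S_3 (6T9, order 36), S_4 x C_2 (6T11, order 48), (S_3 x S_3) : C_2 (6T13, order 72), PGL(2,5) (6T14, order 120), S_6 (6T16, order 720). By Dedekind's theorem, for a prime p not dividing disc(f) the degrees of the irreducible factors of f mod p form the cycle type of an element of G. Factoring f modulo the 29 such primes p <= 127 (skipping 2, 29, which divide the discriminant), each new pattern first appears at: mod 3: f = (x^3 + x^2 + x + 2)(x^3 + 2x^2 + x + 1), pattern 3+3; mod 5: f = (x^6 + x^4 + 2), pattern 6; mod 7: f = (x + 3)(x + 4)(x^4 + 3x^2 + 6), pattern 4+1+1; mod 17: f = (x + 5)(x + 12)(x^2 + 2x + 15)(x^2 + 15x + 15), pattern 2+2+1+1; mod 23: f = (x^2 + 4)(x^2 + 10x + 14)(x^2 + 13x + 14), pattern 2+2+2; mod 67: f = (x^2 + 14)(x^4 + 54x^2 + 48), pattern 4+2; mod 127: f = (x + 40)(x + 60)(x + 67)(x + 87)(x^2 + 121), pattern 2+1+1+1+1. No other pattern occurs in this range, so the set of observed cycle types is {3+3, 6, 4+1+1, 2+2+1+1, 2+2+2, 4+2, 2+1+1+1+1}. The candidates containing elements of all these cycle types are S_4 x C_2 (6T11) of order 48, S_6 (6T16) of order 720; the others are excluded. The observed types are precisely the cycle types that occur in S_4 x C_2 (6T11) (apart from the identity). Each of the other remaining candidates has further cycle types, and by the Chebotarev density theorem the matching factorization patterns would occur for a proportion of primes equal to their share of the group: S_6 (6T16) additionally contains elements of type 5+1, 3+2+1, 3+1+1+1 (304 of its 720 elements, about 42% of primes). None of the 29 primes tested shows any such pattern (for each of these groups the chance of that is below 10^-4), which rules them out. Hence G = S_4 x C_2 (6T11), of order 48.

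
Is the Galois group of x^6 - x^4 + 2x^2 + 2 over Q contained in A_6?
No

The polynomial is irreducible of degree 6 over Q. Its discriminant is -5120000, which is not a perfect square. A Galois group lies in the alternating group exactly when the discriminant is a square in Q, so the Galois group (S_4) is not contained in A_6.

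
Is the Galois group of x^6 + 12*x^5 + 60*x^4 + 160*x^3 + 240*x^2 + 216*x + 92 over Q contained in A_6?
The polynomial is irreducible of degree 6 over Q. Its discriminant is 746496000000 = 864000^2, a perfect square. A Galois group lies in the alternating group exactly when the discriminant is a square in Q, so the Galois group (A_6) is contained in A_6.

Yes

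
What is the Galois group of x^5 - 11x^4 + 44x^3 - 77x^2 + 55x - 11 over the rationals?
The polynomial f is an irreducible quintic over Q, so G = Gal(f/Q) is a transitive subgroup of S_5: one of C_5 (5T1, order 5), D_5 (5T2, order 10), F_20 (5T3, order 20), A_5 (5T4, order 60) or S_5 (5T5, order 120). The discriminant of f is 14641 = 121^2, a perfect square, so G is contained in A_5. The transitive groups of degree 5 contained in A_5 are: C_5 (5T1, order 5), D_5 (5T2, order 10), A_5 (5T4, order 60). By Dedekind's theorem, for a prime p not dividing disc(f) the degrees of the irreducible factors of f mod p form the cycle type of an element of G. Factoring f modulo the 14 such primes p <= 47 (skipping 11, which divides the discriminant), each new pattern first appears at: mod 2: f = (x^5 + x^4 + x^2 + x + 1), pattern 5; mod 23: f = (x + 2)(x + 4)(x + 8)(x + 9)(x + 12), pattern 1+1+1+1+1. No other pattern occurs in this range, so the set of observed cycle types is {5, 1+1+1+1+1}. The candidates containing elements of all these cycle types are C_5 (5T1) of order 5, D_5 (5T2) of order 10, A_5 (5T4) of order 60; the others are excluded. The observed types are precisely the cycle types that occur in C_5 (5T1). Each of the other remaining candidates has further cycle types, and by the Chebotarev density theorem the matching factorization patterns would occur for a proportion of primes equal to their share of the group: D_5 (5T2) additionally contains elements of type 2+2+1 (5 of its 10 elements, about 50% of primes); A_5 (5T4) additionally contains elements of type 3+1+1, 2+2+1 (35 of its 60 elements, about 58% of primes). None of the 14 primes tested shows any such pattern (for each of these groups the chance of that is below 10^-4), which rules them out. Hence G = C_5 (5T1), of order 5.

C_5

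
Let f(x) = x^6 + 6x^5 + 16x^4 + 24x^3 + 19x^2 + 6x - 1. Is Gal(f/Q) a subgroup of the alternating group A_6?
Yes

The polynomial is irreducible of degree 6 over Q. Its discriminant is 153664 = 392^2, a perfect square. A Galois group lies in the alternating group exactly when the discriminant is a square in Q, so the Galois group (A_4) is contained in A_6.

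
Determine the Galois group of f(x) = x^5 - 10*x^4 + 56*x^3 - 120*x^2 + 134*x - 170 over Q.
The polynomial f is an irreducible quintic over Q, so G = Gal(f/Q) is a transitive subgroup of S_5: one of C_5 (5T1, order 5), D_5 (5T2, order 10), F_20 (5T3, order 20), A_5 (5T4, order 60) or S_5 (5T5, order 120). The discriminant of f is 14481115570000, which is not a perfect square, so G is not contained in A_5. The transitive groups of degree 5 not contained in A_5 are: F_20 (5T3, order 20), S_5 (5T5, order 120). By Dedekind's theorem, for a prime p not dividing disc(f) the degrees of the irreducible factors of f mod p form the cycle type of an element of G. Factoring f modulo the 4 such primes p <= 13 (skipping 2, 5, which divide the discriminant), each new pattern first appears at: mod 3: f = (x^5 + 2x^4 + 2x^3 + 2x + 1), pattern 5; mod 11: f = (x + 6)(x^4 + 6x^3 + 9x^2 + 2x + 1), pattern 4+1; mod 13: f = (x + 5)(x + 9)(x^3 + 2x^2 + 9x + 2), pattern 3+1+1. No other pattern occurs in this range, so the set of observed cycle types is {5, 4+1, 3+1+1}. Among the candidates above, the only group containing elements of all these cycle types is S_5 (5T5) — F_20 (5T3) lacks at least one of them. Hence G = S_5 (5T5), of order 120.

S_5 (also written S5)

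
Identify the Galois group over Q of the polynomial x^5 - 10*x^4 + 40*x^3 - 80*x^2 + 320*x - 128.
F_20, the Frobenius group of order 20

The polynomial f is an irreducible quintic over Q, so G = Gal(f/Q) is a transitive subgroup of S_5: one of C_5 (5T1, order 5), D_5 (5T2, order 10), F_20 (5T3, order 20), A_5 (5T4, order 60) or S_5 (5T5, order 120). The discriminant of f is 271790899200000, which is not a perfect square, so G is not contained in A_5. The transitive groups of degree 5 not contained in A_5 are: F_20 (5T3, order 20), S_5 (5T5, order 120). By Dedekind's theorem, for a prime p not dividing disc(f) the degrees of the irreducible factors of f mod p form the cycle type of an element of G. Factoring f modulo the 18 such primes p <= 73 (skipping 2, 3, 5, which divide the discriminant), each new pattern first appears at: mod 7: f = (x + 3)(x^4 + x^3 + 2x^2 + 5x + 4), pattern 4+1; mod 11: f = (x + 10)(x^2 + 3)(x^2 + 2x + 6), pattern 2+2+1; mod 19: f = (x^5 + 9x^4 + 2x^3 + 15x^2 + 16x + 5), pattern 5. No other pattern occurs in this range, so the set of observed cycle types is {4+1, 2+2+1, 5}. The candidates containing elements of all these cycle types are F_20 (5T3) of order 20, S_5 (5T5) of order 120; the others are excluded. The observed types are precisely the cycle types that occur in F_20 (5T3) (apart from the identity). Each of the other remaining candidates has further cycle types, and by the Chebotarev density theorem the matching factorization patterns would occur for a proportion of primes equal to their share of the group: S_5 (5T5) additionally contains elements of type 3+2, 3+1+1, 2+1+1+1 (50 of its 120 elements, about 42% of primes). None of the 18 primes tested shows any such pattern (for each of these groups the chance of that is below 10^-4), which rules them out. Hence G = F_20 (5T3), of order 20.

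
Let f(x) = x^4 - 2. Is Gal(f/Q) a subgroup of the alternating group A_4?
No

The polynomial is irreducible of degree 4 over Q. Its discriminant is -2048, which is not a perfect square. A Galois group lies in the alternating group exactly when the discriminant is a square in Q, so the Galois group (D_4) is not contained in A_4.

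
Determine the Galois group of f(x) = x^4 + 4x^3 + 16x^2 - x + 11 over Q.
4T1: C_4

The polynomial is an irreducible quartic over Q and its discriminant is 9453125, which is not a perfect square, so the Galois group is not contained in A_4. The resolvent cubic y^3 - 16*y^2 - 48*y + 527 has exactly one rational root, so the Galois group is C_4 or D_4. The quartic becomes reducible over Q(sqrt(disc)), so the group is C_4.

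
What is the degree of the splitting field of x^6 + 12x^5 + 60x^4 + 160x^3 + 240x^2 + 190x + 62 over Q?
The degree of the splitting field over Q equals the order of the Galois group, so first determine the group. The polynomial f is an irreducible sextic over Q, so G = Gal(f/Q) is one of the 16 transitive subgroups 6T1, ..., 6T16 of S_6. The discriminant of f is -1292992, which is not a perfect square, so G is not contained in A_6. The transitive groups of degree 6 not contained in A_6 are: C_6 (6T1, order 6), S_3 (6T2, order 6), D_6 (6T3, order 12), C_3 x S_3 (6T5, order 18), A_4 x C_2 (6T6, order 24), S_4 (6T8, order 24), S_3 x S_3 (6T9, order 36), S_4 x C_2 (6T11, order 48), (S_3 x S_3) : C_2 (6T13, order 72), PGL(2,5) (6T14, order 120), S_6 (6T16, order 720). By Dedekind's theorem, for a prime p not dividing disc(f) the degrees of the irreducible factors of f mod p form the cycle type of an element of G. Factoring f modulo the 3 such primes p <= 7 (skipping 2, which divides the discriminant), each new pattern first appears at: mod 3: f = (x^6 + x^3 + x + 2), pattern 6; mod 5: f = (x + 3)(x + 4)(x^4 + 3x^2 + 4x + 1), pattern 4+1+1; mod 7: f = (x + 4)(x^2 + 1)(x^3 + x^2 + 6x + 5), pattern 3+2+1. No other pattern occurs in this range, so the set of observed cycle types is {6, 4+1+1, 3+2+1}. Among the candidates above, the only group containing elements of all these cycle types is S_6 (6T16); every other candidate lacks at least one of them. Hence G = S_6 (6T16), of order 720. The Galois group S_6 (6T16) has order 720, so the splitting field has degree 720 over Q.

720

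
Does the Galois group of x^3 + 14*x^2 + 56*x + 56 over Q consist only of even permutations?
Yes

The polynomial is irreducible of degree 3 over Q. Its discriminant is 3136 = 56^2, a perfect square. A Galois group lies in the alternating group exactly when the discriminant is a square in Q, so the Galois group (C_3) is contained in A_3.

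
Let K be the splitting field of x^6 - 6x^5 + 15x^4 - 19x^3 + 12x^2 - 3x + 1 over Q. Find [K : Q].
The degree of the splitting field over Q equals the order of the Galois group, so first determine the group. The polynomial f is an irreducible sextic over Q, so G = Gal(f/Q) is one of the 16 transitive subgroups 6T1, ..., 6T16 of S_6. The discriminant of f is -19683, which is not a perfect square, so G is not contained in A_6. The transitive groups of degree 6 not contained in A_6 are: C_6 (6T1, order 6), S_3 (6T2, order 6), D_6 (6T3, order 12), C_3 x S_3 (6T5, order 18), A_4 x C_2 (6T6, order 24), S_4 (6T8, order 24), S_3 x S_3 (6T9, order 36), S_4 x C_2 (6T11, order 48), (S_3 x S_3) : C_2 (6T13, order 72), PGL(2,5) (6T14, order 120), S_6 (6T16, order 720). By Dedekind's theorem, for a prime p not dividing disc(f) the degrees of the irreducible factors of f mod p form the cycle type of an element of G. Factoring f modulo the 37 such primes p <= 163 (skipping 3, which divides the discriminant), each new pattern first appears at: mod 2: f = (x^6 + x^4 + x^3 + x + 1), pattern 6; mod 7: f = (x^3 + 4x^2 + 3x + 2)(x^3 + 4x^2 + 3x + 4), pattern 3+3; mod 17: f = (x^2 + x + 16)(x^2 + 2x + 15)(x^2 + 8x + 9), pattern 2+2+2; mod 19: f = (x + 1)(x + 2)(x + 9)(x + 12)(x + 13)(x + 14), pattern 1+1+1+1+1+1. No other pattern occurs in this range, so the set of observed cycle types is {6, 3+3, 2+2+2, 1+1+1+1+1+1}. The candidates containing elements of all these cycle types are C_6 (6T1) of order 6, D_6 (6T3) of order 12, C_3 x S_3 (6T5) of order 18, A_4 x C_2 (6T6) of order 24, S_3 x S_3 (6T9) of order 36, S_4 x C_2 (6T11) of order 48, (S_3 x S_3) : C_2 (6T13) of order 72, PGL(2,5) (6T14) of order 120, S_6 (6T16) of order 720; the others are excluded. The observed types are precisely the cycle types that occur in C_6 (6T1). Each of the other remaining candidates has further cycle types, and by the Chebotarev density theorem the matching factorization patterns would occur for a proportion of primes equal to their share of the group: D_6 (6T3) additionally contains elements of type 2+2+1+1 (3 of its 12 elements, about 25% of primes); C_3 x S_3 (6T5) additionally contains elements of type 3+1+1+1 (4 of its 18 elements, about 22% of primes); A_4 x C_2 (6T6) additionally contains elements of type 2+2+1+1, 2+1+1+1+1 (6 of its 24 elements, about 25% of primes); S_3 x S_3 (6T9) additionally contains elements of type 3+1+1+1, 2+2+1+1 (13 of its 36 elements, about 36% of primes); S_4 x C_2 (6T11) additionally contains elements of type 4+2, 4+1+1, 2+2+1+1, 2+1+1+1+1 (24 of its 48 elements, about 50% of primes); (S_3 x S_3) : C_2 (6T13) additionally contains elements of type 4+2, 3+2+1, 3+1+1+1, 2+2+1+1, 2+1+1+1+1 (49 of its 72 elements, about 68% of primes); PGL(2,5) (6T14) additionally contains elements of type 5+1, 4+1+1, 2+2+1+1 (69 of its 120 elements, about 58% of primes); S_6 (6T16) additionally contains elements of type 5+1, 4+2, 4+1+1, 3+2+1, 3+1+1+1, 2+2+1+1, 2+1+1+1+1 (544 of its 720 elements, about 76% of primes). None of the 37 primes tested shows any such pattern (for each of these groups the chance of that is below 10^-4), which rules them out. Hence G = C_6 (6T1), of order 6. The Galois group C_6 (6T1) has order 6, so the splitting field has degree 6 over Q.

6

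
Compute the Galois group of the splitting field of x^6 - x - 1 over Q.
S_6 (order 720)

The polynomial f is an irreducible sextic over Q, so G = Gal(f/Q) is one of the 16 transitive subgroups 6T1, ..., 6T16 of S_6. The discriminant of f is 49781, which is not a perfect square, so G is not contained in A_6. The transitive groups of degree 6 not contained in A_6 are: C_6 (6T1, order 6), S_3 (6T2, order 6), D_6 (6T3, order 12), C_3 x S_3 (6T5, order 18), A_4 x C_2 (6T6, order 24), S_4 (6T8, order 24), S_3 x S_3 (6T9, order 36), S_4 x C_2 (6T11, order 48), (S_3 x S_3) : C_2 (6T13, order 72), PGL(2,5) (6T14, order 120), S_6 (6T16, order 720). By Dedekind's theorem, for a prime p not dividing disc(f) the degrees of the irreducible factors of f mod p form the cycle type of an element of G. Factoring f modulo the 4 such primes p <= 7, each new pattern first appears at: mod 2: f = (x^6 + x + 1), pattern 6; mod 5: f = (x + 2)(x^5 + 3x^4 + 4x^3 + 2x^2 + x + 2), pattern 5+1; mod 7: f = (x^2 + 2x + 2)(x^4 + 5x^3 + 2x^2 + 3), pattern 4+2. No other pattern occurs in this range, so the set of observed cycle types is {6, 5+1, 4+2}. Among the candidates above, the only group containing elements of all these cycle types is S_6 (6T16); every other candidate lacks at least one of them. Hence G = S_6 (6T16), of order 720.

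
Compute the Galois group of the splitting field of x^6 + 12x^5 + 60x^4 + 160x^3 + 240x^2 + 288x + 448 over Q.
(S_3 x S_3) : C_2, the group 6T13 of order 72

The polynomial f is an irreducible sextic over Q, so G = Gal(f/Q) is one of the 16 transitive subgroups 6T1, ..., 6T16 of S_6. The discriminant of f is -9727331052552192, which is not a perfect square, so G is not contained in A_6. The transitive groups of degree 6 not contained in A_6 are: C_6 (6T1, order 6), S_3 (6T2, order 6), D_6 (6T3, order 12), C_3 x S_3 (6T5, order 18), A_4 x C_2 (6T6, order 24), S_4 (6T8, order 24), S_3 x S_3 (6T9, order 36), S_4 x C_2 (6T11, order 48), (S_3 x S_3) : C_2 (6T13, order 72), PGL(2,5) (6T14, order 120), S_6 (6T16, order 720). By Dedekind's theorem, for a prime p not dividing disc(f) the degrees of the irreducible factors of f mod p form the cycle type of an element of G. Factoring f modulo the 27 such primes p <= 127 (skipping 2, 3, 17, 43, which divide the discriminant), each new pattern first appears at: mod 5: f = (x^6 + 2x^5 + 3x + 3), pattern 6; mod 7: f = (x)(x^2 + 3x + 5)(x^3 + 2x^2 + 3), pattern 3+2+1; mod 11: f = (x^2 + 8x + 9)(x^4 + 4x^3 + 8x^2 + 5x + 7), pattern 4+2; mod 13: f = (x + 9)(x + 12)(x^2 + 6x + 7)(x^2 + 11x + 3), pattern 2+2+1+1; mod 61: f = (x + 6)(x + 10)(x + 22)(x + 44)(x^2 + 52x + 56), pattern 2+1+1+1+1; mod 97: f = (x + 3)(x + 22)(x + 26)(x^3 + 58x^2 + 72x + 95), pattern 3+1+1+1; mod 113: f = (x^2 + 12x + 60)(x^2 + 19x + 96)(x^2 + 94x + 39), pattern 2+2+2; mod 127: f = (x^3 + 55x^2 + 124x + 53)(x^3 + 84x^2 + 15x + 42), pattern 3+3. No other pattern occurs in this range, so the set of observed cycle types is {6, 3+2+1, 4+2, 2+2+1+1, 2+1+1+1+1, 3+1+1+1, 2+2+2, 3+3}. The candidates containing elements of all these cycle types are (S_3 x S_3) : C_2 (6T13) of order 72, S_6 (6T16) of order 720; the others are excluded. The observed types are precisely the cycle types that occur in (S_3 x S_3) : C_2 (6T13) (apart from the identity). Each of the other remaining candidates has further cycle types, and by the Chebotarev density theorem the matching factorization patterns would occur for a proportion of primes equal to their share of the group: S_6 (6T16) additionally contains elements of type 5+1, 4+1+1 (234 of its 720 elements, about 32% of primes). None of the 27 primes tested shows any such pattern (for each of these groups the chance of that is below 10^-4), which rules them out. Hence G = (S_3 x S_3) : C_2 (6T13), of order 72.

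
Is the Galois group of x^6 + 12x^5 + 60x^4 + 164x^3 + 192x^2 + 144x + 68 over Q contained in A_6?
No

The polynomial is irreducible of degree 6 over Q. Its discriminant is 5114284084297728, which is not a perfect square. A Galois group lies in the alternating group exactly when the discriminant is a square in Q, so the Galois group (D_6) is not contained in A_6.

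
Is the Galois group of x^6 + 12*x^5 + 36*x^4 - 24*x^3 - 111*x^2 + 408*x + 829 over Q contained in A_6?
No

The polynomial is irreducible of degree 6 over Q. Its discriminant is -9221581132716096, which is not a perfect square. A Galois group lies in the alternating group exactly when the discriminant is a square in Q, so the Galois group (A_4 x C_2) is not contained in A_6.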